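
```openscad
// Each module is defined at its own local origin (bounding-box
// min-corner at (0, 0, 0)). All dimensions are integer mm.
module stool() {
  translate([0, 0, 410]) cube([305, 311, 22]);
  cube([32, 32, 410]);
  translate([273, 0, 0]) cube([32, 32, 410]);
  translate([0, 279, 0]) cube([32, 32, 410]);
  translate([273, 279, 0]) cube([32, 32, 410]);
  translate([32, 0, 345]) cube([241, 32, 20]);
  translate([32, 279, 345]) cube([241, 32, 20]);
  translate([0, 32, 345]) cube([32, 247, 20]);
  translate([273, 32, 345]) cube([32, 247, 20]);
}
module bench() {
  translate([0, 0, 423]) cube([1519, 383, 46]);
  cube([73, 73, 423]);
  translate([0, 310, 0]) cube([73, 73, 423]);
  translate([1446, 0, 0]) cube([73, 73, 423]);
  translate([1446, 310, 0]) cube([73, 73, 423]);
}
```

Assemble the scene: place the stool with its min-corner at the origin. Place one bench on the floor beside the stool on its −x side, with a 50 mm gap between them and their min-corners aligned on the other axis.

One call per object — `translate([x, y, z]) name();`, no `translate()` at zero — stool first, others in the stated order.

stool();
translate([-1569, 0, 0]) bench();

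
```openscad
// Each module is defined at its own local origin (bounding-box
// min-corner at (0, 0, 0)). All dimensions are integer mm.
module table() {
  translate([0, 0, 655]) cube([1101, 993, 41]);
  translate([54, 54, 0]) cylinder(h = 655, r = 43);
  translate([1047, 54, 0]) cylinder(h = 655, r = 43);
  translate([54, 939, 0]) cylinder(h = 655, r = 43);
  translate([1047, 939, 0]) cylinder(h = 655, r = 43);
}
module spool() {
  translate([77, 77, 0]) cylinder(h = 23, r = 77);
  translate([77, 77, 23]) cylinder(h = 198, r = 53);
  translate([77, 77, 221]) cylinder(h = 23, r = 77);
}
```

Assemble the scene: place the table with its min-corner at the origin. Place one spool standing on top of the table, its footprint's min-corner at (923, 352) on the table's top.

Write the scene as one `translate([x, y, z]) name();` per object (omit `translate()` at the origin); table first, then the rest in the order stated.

table();
translate([923, 352, 696]) spool();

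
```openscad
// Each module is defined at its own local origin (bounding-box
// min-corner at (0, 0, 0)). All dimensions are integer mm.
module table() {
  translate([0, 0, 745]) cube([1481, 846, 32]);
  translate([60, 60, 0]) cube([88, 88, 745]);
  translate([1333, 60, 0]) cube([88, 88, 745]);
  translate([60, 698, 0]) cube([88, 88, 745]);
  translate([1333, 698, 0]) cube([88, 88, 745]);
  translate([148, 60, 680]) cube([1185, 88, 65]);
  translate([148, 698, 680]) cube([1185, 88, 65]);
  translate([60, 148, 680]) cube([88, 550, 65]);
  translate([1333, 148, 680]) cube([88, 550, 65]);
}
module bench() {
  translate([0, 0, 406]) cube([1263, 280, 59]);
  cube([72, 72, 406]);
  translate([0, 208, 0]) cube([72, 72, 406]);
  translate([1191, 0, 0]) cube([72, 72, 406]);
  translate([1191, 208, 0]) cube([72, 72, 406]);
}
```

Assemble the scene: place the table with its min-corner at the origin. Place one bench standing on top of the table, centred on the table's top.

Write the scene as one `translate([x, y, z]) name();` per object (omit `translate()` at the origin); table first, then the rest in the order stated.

table();
translate([109, 283, 777]) bench();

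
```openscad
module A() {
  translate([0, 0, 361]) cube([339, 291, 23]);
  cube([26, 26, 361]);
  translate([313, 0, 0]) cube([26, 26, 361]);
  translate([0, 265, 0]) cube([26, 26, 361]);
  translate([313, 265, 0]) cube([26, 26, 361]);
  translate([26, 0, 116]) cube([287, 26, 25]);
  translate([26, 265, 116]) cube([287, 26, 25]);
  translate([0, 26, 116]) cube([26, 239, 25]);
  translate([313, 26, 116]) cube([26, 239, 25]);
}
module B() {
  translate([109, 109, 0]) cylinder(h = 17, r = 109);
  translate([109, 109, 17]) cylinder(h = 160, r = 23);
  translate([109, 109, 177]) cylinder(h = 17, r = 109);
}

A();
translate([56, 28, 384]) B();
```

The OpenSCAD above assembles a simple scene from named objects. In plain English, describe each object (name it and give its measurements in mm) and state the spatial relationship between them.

A is a four-legged stool. The seat is 339×291 mm, 23 mm thick, top at z = 384 mm. It stands on four square legs, each 26×26 mm in cross-section, from z = 0 to the seat underside, each flush with a corner of the seat. Four stretchers, 26 mm wide and 25 mm tall, connect adjacent legs with their undersides at z = 116 mm, each running between the inner faces of the legs it joins and aligned with the legs' outer faces on the other axis.

B is a spool: two coaxial disc flanges of radius 109 mm and thickness 17 mm, joined by a core cylinder of radius 23 mm and height 160 mm. The lower flange rests on z = 0 and the three cylinders share a vertical axis.

The spool is on top of the stool.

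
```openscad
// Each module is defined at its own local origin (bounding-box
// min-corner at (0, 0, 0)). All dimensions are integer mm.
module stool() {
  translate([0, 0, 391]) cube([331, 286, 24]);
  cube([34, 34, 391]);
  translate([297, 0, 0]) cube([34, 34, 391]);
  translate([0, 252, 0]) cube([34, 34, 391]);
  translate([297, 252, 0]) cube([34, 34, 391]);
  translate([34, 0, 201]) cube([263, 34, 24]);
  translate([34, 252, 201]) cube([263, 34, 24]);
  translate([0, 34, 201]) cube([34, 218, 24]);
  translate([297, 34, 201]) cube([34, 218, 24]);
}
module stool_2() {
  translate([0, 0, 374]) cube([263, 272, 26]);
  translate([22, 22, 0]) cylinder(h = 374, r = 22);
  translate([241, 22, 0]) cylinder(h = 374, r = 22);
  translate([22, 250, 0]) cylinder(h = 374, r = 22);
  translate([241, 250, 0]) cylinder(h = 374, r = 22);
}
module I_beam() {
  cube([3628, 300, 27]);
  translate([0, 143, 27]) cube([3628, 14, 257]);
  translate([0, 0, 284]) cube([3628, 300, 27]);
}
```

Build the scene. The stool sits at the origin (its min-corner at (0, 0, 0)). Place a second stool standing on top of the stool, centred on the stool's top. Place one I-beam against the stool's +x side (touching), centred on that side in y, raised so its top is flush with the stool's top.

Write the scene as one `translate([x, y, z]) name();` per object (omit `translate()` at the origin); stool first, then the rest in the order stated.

stool();
translate([34, 7, 415]) stool_2();
translate([331, -7, 104]) I_beam();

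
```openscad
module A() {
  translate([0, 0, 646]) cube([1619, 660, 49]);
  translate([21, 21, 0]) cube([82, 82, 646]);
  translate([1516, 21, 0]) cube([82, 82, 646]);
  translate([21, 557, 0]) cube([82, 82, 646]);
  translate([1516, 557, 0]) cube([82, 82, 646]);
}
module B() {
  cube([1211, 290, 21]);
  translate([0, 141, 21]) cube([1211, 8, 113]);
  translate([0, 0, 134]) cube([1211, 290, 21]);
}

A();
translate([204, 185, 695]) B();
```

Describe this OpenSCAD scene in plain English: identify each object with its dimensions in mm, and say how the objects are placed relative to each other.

A is a rectangular dining table. The top is 1619×660×49 mm with its upper surface at z = 695 mm. It stands on four 82×82 mm square legs, each inset 21 mm from the nearest pair of top edges, running from the floor to the underside of the top.

B is an I-beam lying along x, 1211 mm long. Overall section height 155 mm. Two flanges 290 mm wide (y) and 21 mm thick, one on the floor and one at the top; a web 8 mm thick runs between them, centred on the flange width.

The I-beam is on top of the table, centred.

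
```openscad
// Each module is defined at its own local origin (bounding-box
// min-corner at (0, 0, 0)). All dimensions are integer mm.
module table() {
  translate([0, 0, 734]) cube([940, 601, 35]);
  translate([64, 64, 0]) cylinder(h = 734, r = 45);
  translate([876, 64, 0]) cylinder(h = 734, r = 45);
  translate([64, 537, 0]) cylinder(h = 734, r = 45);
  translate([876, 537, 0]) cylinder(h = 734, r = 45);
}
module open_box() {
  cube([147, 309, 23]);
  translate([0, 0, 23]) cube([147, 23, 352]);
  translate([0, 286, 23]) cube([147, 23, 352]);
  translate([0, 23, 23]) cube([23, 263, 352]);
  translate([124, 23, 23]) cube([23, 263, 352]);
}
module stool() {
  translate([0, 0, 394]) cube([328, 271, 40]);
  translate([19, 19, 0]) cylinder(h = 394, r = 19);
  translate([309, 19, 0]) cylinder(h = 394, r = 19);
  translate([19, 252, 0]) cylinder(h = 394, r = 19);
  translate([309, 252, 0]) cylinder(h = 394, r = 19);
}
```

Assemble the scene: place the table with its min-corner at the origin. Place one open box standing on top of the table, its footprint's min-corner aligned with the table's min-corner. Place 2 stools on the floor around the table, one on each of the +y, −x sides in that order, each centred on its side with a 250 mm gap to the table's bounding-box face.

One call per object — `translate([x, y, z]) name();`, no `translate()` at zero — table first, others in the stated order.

table();
translate([0, 0, 769]) open_box();
translate([306, 851, 0]) stool();
translate([-578, 165, 0]) stool();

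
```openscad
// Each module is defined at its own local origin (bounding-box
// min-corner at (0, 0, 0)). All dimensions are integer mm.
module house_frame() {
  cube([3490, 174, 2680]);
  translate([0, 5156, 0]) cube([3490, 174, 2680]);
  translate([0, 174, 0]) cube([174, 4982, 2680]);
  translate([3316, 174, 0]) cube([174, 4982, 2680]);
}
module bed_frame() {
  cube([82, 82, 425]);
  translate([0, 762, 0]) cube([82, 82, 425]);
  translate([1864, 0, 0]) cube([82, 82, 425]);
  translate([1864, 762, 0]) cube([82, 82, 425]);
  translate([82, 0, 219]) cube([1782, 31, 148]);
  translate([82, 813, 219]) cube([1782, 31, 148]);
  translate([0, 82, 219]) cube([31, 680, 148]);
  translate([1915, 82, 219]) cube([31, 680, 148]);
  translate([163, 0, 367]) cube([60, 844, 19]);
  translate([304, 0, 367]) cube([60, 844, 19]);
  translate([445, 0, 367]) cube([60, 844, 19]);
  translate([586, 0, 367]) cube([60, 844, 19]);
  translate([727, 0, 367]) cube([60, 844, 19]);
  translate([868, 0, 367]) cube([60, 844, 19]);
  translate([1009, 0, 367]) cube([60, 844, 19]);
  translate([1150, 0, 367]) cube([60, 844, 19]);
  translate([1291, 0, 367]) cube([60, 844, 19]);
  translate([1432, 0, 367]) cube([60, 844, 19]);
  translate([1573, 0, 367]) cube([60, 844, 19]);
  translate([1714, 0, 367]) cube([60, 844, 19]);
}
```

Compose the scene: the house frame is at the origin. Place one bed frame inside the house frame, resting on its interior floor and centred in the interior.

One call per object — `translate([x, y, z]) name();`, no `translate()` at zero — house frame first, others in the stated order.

house_frame();
translate([772, 2243, 0]) bed_frame();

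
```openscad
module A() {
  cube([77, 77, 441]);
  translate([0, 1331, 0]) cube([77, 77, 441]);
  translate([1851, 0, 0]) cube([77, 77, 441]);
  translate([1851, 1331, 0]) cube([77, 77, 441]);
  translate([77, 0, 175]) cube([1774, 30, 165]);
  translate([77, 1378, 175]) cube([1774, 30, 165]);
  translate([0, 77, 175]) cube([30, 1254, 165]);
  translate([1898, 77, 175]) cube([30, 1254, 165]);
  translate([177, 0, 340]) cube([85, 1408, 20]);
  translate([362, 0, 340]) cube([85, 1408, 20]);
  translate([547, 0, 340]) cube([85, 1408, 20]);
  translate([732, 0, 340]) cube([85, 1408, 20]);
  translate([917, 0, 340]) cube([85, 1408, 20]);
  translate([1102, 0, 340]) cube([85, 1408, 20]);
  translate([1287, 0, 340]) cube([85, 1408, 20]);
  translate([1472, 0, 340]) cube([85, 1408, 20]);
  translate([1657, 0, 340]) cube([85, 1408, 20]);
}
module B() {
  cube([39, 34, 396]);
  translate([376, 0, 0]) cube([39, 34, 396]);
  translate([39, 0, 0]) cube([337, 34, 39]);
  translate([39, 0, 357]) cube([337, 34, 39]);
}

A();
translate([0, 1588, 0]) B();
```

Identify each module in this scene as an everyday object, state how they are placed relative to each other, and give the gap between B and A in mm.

The picture frame's nearest face is 180 mm from the bed frame's +y face.

A is a bed frame. B is a picture frame. The picture frame is on the floor beside the bed frame on its +y side. The gap between the picture frame and the bed frame is 180 mm.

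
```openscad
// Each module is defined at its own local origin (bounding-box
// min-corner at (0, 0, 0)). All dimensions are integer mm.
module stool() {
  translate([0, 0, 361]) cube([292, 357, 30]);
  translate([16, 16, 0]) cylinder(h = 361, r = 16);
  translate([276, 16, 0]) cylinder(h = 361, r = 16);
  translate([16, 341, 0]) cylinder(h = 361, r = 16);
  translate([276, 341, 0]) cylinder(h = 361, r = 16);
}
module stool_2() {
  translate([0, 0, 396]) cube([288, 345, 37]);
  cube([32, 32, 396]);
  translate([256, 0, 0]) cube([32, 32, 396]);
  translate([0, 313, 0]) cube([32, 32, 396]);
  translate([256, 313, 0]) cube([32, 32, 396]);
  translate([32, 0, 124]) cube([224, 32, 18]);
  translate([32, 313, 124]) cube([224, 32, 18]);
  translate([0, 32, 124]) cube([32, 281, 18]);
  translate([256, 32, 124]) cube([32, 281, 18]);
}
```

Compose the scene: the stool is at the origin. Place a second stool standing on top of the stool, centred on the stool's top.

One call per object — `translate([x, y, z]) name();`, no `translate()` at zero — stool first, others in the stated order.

stool();
translate([2, 6, 391]) stool_2();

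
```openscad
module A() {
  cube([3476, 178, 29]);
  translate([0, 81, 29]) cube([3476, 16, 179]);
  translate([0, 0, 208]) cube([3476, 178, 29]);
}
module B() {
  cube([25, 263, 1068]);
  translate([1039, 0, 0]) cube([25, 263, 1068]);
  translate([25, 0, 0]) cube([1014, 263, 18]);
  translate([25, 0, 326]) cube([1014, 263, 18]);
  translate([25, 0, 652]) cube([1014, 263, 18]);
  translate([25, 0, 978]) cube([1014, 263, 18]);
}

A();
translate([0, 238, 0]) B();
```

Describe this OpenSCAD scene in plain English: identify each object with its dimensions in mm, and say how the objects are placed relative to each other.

A is an I-beam lying along x, 3476 mm long. Overall section height 237 mm. Two flanges 178 mm wide (y) and 29 mm thick, one on the floor and one at the top; a web 16 mm thick runs between them, centred on the flange width.

B is a bookshelf 1064 mm wide overall, 263 mm deep and 1068 mm tall. The two sides are 25 mm thick vertical panels. 4 horizontal shelves of 18 mm thickness span between the inner faces of the sides; the lowest shelf sits on the floor and shelves are stacked with a clear vertical gap of 308 mm between each pair.

The bookshelf is on the floor beside the I-beam on its +y side.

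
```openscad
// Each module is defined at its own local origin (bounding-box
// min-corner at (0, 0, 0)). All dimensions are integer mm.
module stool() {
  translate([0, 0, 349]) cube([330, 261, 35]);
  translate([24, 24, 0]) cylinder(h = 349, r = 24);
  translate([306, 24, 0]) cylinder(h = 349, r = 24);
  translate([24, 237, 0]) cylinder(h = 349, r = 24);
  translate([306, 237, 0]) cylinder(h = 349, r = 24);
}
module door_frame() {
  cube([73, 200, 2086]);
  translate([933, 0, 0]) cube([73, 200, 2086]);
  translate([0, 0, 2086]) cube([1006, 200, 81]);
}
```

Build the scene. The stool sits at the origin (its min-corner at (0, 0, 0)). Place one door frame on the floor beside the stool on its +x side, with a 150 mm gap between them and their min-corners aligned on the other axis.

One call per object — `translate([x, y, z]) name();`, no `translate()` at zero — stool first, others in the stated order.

stool();
translate([480, 0, 0]) door_frame();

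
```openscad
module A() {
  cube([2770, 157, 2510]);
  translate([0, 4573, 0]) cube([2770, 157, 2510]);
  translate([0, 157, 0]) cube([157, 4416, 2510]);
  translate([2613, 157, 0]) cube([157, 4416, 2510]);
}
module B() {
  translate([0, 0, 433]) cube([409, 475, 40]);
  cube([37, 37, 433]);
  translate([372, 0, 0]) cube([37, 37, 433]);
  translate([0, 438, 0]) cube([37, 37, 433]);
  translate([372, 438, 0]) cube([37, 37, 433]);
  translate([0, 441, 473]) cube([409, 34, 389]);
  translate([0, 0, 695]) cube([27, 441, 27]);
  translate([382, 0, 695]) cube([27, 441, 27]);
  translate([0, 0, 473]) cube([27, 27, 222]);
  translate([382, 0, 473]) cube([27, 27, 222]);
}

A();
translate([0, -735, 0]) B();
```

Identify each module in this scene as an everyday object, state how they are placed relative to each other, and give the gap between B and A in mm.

The chair's nearest face is 260 mm from the house frame's −y face.

A is a house frame. B is a chair. The chair is on the floor beside the house frame on its −y side. The gap between the chair and the house frame is 260 mm.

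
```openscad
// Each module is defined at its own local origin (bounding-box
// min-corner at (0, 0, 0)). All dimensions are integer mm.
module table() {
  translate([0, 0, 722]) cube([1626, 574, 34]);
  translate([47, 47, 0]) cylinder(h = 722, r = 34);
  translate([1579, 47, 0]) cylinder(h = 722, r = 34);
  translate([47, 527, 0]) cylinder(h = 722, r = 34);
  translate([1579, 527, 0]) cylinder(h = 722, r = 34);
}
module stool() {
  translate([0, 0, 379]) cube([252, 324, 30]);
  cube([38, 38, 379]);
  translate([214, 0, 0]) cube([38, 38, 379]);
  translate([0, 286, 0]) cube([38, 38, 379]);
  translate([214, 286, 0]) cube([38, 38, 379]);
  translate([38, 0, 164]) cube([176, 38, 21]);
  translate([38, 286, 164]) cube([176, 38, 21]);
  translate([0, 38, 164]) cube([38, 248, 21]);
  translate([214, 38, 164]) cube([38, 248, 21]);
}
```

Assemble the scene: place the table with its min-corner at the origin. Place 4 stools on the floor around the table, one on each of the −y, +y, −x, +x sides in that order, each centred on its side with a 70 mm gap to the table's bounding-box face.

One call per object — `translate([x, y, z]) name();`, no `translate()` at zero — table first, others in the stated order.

table();
translate([687, -394, 0]) stool();
translate([687, 644, 0]) stool();
translate([-322, 125, 0]) stool();
translate([1696, 125, 0]) stool();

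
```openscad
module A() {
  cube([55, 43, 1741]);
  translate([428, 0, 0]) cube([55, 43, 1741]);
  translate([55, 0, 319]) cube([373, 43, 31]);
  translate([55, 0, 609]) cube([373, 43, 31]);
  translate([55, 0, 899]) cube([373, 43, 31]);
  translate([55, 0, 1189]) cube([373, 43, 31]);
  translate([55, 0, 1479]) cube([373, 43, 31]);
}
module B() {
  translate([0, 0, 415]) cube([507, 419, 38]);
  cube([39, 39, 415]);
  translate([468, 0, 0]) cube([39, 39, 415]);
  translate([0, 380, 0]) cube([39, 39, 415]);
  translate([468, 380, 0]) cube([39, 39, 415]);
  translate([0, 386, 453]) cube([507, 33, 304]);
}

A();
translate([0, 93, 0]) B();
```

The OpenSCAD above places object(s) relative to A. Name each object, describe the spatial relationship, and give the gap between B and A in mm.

The chair's nearest face is 50 mm from the ladder's +y face.

A is a ladder. B is a chair. The chair is on the floor beside the ladder on its +y side. The gap between the chair and the ladder is 50 mm.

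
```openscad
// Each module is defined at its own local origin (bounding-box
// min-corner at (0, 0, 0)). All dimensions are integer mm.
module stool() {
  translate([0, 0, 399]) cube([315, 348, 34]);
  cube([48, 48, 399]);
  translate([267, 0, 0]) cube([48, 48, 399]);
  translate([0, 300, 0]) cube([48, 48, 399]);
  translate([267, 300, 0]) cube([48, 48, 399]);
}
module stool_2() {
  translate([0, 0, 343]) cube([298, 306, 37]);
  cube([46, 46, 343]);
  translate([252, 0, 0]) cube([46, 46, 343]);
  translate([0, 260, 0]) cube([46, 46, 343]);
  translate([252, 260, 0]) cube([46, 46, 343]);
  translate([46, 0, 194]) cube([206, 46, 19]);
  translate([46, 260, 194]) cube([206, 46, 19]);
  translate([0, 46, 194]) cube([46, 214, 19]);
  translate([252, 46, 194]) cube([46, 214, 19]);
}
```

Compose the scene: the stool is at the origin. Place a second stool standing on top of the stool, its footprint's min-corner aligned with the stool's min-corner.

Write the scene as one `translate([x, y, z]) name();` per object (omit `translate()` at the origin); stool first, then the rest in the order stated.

stool();
translate([0, 0, 433]) stool_2();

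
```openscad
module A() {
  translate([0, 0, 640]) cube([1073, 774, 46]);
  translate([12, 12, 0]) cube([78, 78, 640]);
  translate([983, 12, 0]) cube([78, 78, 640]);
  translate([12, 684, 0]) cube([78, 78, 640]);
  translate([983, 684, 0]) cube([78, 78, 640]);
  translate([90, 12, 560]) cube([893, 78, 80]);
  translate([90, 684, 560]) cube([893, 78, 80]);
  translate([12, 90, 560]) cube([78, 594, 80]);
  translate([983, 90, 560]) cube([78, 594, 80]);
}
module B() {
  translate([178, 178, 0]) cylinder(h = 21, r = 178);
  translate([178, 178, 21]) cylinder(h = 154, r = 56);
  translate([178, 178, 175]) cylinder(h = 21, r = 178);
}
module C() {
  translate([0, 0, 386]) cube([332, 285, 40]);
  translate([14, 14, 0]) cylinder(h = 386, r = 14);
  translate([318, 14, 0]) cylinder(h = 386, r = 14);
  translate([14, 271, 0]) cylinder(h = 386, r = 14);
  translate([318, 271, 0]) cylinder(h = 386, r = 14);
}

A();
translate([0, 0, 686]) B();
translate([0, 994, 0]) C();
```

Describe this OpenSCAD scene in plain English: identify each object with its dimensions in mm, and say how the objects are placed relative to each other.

A is a table with a 1073×774 mm rectangular top, 46 mm thick, top surface at z = 686 mm, supported by four 78×78 mm square legs, each inset 12 mm from the nearest pair of top edges, running from the floor. Four apron rails, 78 mm thick and 80 mm tall, run between adjacent legs with their top edges flush with the underside of the top and their outer faces flush with the legs' outer faces.

B is a spool: two coaxial disc flanges of radius 178 mm and thickness 21 mm, joined by a core cylinder of radius 56 mm and height 154 mm. The lower flange rests on z = 0 and the three cylinders share a vertical axis.

C is a simple wooden stool: a rectangular seat 332 mm (x) by 285 mm (y), 40 mm thick, top face at z = 426 mm, on four round legs, each 28 mm in diameter. The legs rest on z = 0, each leg's axis is inset half a diameter from the nearest pair of seat edges (so the leg's bounding box is flush with the corner).

The spool is on top of the table. The stool is on the floor beside the table on its +y side.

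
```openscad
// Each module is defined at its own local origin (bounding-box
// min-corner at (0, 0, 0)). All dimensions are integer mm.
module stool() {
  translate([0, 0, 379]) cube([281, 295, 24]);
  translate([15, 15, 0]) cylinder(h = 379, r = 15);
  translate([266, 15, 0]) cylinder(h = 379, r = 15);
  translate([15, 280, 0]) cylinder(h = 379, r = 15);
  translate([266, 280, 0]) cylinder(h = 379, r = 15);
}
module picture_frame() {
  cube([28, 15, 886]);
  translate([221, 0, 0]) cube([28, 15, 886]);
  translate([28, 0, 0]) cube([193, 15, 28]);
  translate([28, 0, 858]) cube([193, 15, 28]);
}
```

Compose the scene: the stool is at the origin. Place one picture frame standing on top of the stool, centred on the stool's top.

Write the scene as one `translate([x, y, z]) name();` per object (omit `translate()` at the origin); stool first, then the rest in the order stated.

stool();
translate([16, 140, 403]) picture_frame();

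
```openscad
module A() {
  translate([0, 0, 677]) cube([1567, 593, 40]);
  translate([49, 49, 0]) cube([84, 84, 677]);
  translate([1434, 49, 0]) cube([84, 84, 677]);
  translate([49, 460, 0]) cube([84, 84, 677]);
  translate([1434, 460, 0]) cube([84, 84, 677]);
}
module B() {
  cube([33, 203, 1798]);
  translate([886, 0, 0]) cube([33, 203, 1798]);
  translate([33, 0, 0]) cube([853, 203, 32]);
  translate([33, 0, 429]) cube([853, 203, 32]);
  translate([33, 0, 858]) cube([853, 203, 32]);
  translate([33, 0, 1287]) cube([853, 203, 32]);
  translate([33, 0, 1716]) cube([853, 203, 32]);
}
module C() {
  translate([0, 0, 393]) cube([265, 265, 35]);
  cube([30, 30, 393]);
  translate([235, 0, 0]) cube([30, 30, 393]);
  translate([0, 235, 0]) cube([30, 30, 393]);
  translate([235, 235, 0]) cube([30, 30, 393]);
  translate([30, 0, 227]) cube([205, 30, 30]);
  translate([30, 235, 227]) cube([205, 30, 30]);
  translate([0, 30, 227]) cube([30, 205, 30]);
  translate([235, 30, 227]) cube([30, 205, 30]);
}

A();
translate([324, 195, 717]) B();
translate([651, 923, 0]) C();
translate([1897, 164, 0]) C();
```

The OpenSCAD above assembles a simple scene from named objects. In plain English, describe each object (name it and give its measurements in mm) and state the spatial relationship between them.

A is a table with a 1567×593 mm rectangular top, 40 mm thick, top surface at z = 717 mm, supported by four 84×84 mm square legs, each inset 49 mm from the nearest pair of top edges, running from the floor.

B is a bookshelf 919 mm wide overall, 203 mm deep and 1798 mm tall. The two sides are 33 mm thick vertical panels. 5 horizontal shelves of 32 mm thickness span between the inner faces of the sides; the lowest shelf sits on the floor and shelves are stacked with a clear vertical gap of 397 mm between each pair.

C is a simple wooden stool: a rectangular seat 265 mm (x) by 265 mm (y), 35 mm thick, top face at z = 428 mm, on four square legs, each 30×30 mm in cross-section. The legs rest on z = 0, each flush with a corner of the seat. Four stretchers, 30 mm wide and 30 mm tall, connect adjacent legs with their undersides at z = 227 mm, each running between the inner faces of the legs it joins and aligned with the legs' outer faces on the other axis.

The bookshelf is on top of the table, centred. Two stools sit around the table at the +y, +x sides.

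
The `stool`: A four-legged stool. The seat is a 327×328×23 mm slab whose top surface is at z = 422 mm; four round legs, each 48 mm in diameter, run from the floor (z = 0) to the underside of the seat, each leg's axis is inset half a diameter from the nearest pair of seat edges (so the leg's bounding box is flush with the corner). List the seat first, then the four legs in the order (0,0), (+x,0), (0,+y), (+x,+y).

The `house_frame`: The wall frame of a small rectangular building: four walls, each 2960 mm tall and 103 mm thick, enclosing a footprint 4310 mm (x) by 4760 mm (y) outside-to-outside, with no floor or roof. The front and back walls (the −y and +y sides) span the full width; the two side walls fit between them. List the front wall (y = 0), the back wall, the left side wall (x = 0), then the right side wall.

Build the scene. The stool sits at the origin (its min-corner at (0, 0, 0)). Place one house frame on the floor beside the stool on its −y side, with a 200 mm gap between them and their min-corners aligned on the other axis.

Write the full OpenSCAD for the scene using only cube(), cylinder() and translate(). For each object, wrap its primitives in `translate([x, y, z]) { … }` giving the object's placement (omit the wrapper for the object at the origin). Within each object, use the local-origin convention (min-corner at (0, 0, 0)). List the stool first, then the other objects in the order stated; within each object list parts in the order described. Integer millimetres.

translate([0, 0, 399]) cube([327, 328, 23]);
translate([24, 24, 0]) cylinder(h = 399, r = 24);
translate([303, 24, 0]) cylinder(h = 399, r = 24);
translate([24, 304, 0]) cylinder(h = 399, r = 24);
translate([303, 304, 0]) cylinder(h = 399, r = 24);
translate([0, -4960, 0]) {
  cube([4310, 103, 2960]);
  translate([0, 4657, 0]) cube([4310, 103, 2960]);
  translate([0, 103, 0]) cube([103, 4554, 2960]);
  translate([4207, 103, 0]) cube([103, 4554, 2960]);
}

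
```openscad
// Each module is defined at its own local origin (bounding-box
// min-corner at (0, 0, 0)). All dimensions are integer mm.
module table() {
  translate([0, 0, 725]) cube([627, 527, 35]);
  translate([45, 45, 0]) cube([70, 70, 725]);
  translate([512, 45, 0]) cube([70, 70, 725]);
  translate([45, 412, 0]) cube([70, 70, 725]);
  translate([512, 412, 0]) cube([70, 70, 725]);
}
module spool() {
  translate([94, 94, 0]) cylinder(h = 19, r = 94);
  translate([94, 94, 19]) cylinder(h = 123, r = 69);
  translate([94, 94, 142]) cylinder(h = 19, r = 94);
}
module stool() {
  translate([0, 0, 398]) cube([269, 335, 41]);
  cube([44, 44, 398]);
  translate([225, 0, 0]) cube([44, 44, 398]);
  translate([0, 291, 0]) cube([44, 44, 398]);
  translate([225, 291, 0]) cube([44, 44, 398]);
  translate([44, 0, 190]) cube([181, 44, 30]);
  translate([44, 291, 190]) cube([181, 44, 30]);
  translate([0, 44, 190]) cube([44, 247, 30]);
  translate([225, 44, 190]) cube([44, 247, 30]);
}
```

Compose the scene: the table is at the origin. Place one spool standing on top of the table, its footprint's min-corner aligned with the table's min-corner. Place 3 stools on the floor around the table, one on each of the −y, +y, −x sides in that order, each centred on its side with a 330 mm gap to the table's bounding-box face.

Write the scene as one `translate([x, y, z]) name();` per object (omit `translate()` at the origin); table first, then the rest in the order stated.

table();
translate([0, 0, 760]) spool();
translate([179, -665, 0]) stool();
translate([179, 857, 0]) stool();
translate([-599, 96, 0]) stool();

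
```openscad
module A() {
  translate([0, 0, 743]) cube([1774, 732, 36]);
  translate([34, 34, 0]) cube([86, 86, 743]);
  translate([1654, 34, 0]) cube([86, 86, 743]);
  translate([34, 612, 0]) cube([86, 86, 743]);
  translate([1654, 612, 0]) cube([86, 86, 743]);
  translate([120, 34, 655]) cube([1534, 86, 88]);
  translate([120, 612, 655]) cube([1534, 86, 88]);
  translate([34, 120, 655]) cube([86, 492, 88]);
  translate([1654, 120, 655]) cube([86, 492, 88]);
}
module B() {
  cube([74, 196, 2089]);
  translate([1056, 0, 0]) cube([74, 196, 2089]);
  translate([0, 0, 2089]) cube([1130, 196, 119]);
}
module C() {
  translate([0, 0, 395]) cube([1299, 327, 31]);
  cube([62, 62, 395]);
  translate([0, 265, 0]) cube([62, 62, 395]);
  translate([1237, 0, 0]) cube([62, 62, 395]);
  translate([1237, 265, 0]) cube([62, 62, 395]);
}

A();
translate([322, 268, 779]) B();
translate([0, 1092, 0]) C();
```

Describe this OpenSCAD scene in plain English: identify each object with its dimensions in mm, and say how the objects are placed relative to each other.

A is a table: top 1774 mm (x) × 732 mm (y), 36 mm thick, upper face at z = 779 mm, on four 86×86 mm square legs, each inset 34 mm from the nearest pair of top edges, running from z = 0 to the bottom of the top. Four apron rails, 86 mm thick and 88 mm tall, run between adjacent legs with their top edges flush with the underside of the top and their outer faces flush with the legs' outer faces.

B is a rectangular door frame: two vertical jambs of 74×196 mm section, 2089 mm tall, with a clear opening 982 mm wide between their inner faces. A header 119 mm tall and 196 mm deep lies on top of the jambs and spans the full outside width.

C is a long wooden bench with a 1299 mm (x) × 327 mm (y) seat, 31 mm thick, its top surface 426 mm above the floor. Four 62 mm square legs at the seat corners, flush with the edges, run from z = 0 to the seat underside.

The door frame is on top of the table, centred. The bench is on the floor beside the table on its +y side.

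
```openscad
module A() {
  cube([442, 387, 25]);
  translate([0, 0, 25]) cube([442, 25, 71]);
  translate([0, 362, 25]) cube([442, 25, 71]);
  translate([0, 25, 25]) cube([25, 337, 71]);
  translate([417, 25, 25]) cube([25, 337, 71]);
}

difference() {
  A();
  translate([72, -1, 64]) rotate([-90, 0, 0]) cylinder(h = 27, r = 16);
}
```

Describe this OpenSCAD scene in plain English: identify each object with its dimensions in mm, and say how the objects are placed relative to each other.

A is an open-topped rectangular box: outside dimensions 442×387×96 mm, with a uniform wall and base thickness of 25 mm. The base is a full 442×387 slab on the floor; four walls sit on top of the base. The front and back walls (the −y and +y sides) span the full width; the two side walls fit between them.

The open box has a circular hole of radius 16 mm through its front wall, centred at (x = 72, z = 64).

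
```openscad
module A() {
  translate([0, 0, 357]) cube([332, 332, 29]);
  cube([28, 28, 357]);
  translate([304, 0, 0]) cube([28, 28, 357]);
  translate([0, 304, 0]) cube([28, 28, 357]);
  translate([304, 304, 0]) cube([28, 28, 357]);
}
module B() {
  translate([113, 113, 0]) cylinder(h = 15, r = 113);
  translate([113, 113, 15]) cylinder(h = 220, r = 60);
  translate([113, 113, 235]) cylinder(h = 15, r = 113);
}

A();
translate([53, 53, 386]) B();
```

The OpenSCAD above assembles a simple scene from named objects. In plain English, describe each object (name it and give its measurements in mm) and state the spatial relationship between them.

A is a four-legged stool. The seat is 332×332 mm, 29 mm thick, top at z = 386 mm. It stands on four square legs, each 28×28 mm in cross-section, from z = 0 to the seat underside, each flush with a corner of the seat.

B is a spool: two coaxial disc flanges of radius 113 mm and thickness 15 mm, joined by a core cylinder of radius 60 mm and height 220 mm. The lower flange rests on z = 0 and the three cylinders share a vertical axis.

The spool is on top of the stool, centred.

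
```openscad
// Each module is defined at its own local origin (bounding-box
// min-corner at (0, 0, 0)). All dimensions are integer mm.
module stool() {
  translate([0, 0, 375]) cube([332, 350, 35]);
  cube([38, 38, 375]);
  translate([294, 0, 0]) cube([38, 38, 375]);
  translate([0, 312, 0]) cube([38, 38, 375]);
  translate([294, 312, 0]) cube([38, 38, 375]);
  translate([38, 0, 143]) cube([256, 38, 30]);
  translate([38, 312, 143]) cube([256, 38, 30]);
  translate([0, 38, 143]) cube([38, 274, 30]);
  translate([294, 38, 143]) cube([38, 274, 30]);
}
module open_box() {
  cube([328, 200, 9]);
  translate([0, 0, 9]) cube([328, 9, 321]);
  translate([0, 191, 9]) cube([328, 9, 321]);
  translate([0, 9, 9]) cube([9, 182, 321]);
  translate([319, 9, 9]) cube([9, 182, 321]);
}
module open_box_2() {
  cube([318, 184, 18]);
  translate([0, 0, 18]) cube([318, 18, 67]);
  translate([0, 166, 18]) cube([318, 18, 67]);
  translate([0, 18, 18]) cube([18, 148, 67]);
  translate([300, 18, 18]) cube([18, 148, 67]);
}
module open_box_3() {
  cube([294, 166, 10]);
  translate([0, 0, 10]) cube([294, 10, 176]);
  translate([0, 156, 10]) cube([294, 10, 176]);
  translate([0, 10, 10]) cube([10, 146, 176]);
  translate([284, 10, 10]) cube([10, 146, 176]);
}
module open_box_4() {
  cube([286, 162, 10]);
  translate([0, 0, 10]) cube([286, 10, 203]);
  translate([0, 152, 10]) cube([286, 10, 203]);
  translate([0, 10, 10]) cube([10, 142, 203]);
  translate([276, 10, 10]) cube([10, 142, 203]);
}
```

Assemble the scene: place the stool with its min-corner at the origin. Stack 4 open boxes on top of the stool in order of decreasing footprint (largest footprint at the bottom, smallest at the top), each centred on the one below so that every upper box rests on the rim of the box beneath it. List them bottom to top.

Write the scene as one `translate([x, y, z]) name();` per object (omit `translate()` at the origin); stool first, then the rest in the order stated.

stool();
translate([2, 75, 410]) open_box();
translate([7, 83, 740]) open_box_2();
translate([19, 92, 825]) open_box_3();
translate([23, 94, 1011]) open_box_4();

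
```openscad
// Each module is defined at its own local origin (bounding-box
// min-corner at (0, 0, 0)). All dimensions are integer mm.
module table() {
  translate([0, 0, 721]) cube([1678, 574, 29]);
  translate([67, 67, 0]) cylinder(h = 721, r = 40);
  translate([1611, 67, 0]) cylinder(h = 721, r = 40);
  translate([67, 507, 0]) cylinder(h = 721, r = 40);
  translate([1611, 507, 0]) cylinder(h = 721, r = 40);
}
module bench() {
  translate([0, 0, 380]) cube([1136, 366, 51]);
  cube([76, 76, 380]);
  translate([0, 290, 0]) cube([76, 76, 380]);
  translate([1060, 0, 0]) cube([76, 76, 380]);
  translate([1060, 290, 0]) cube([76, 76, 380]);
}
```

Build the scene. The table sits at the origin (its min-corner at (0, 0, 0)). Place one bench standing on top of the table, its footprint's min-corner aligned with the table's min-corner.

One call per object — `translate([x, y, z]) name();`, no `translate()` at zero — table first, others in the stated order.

table();
translate([0, 0, 750]) bench();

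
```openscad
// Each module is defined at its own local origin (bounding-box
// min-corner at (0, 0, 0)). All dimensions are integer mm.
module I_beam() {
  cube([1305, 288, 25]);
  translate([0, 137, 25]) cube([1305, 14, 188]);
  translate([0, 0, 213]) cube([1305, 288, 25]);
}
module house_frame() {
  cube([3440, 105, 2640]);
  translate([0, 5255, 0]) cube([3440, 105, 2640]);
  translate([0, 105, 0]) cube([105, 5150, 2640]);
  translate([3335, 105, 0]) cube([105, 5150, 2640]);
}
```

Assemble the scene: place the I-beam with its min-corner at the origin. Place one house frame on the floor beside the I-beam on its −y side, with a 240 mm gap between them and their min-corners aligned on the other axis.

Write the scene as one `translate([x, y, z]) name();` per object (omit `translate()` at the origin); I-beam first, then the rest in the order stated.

I_beam();
translate([0, -5600, 0]) house_frame();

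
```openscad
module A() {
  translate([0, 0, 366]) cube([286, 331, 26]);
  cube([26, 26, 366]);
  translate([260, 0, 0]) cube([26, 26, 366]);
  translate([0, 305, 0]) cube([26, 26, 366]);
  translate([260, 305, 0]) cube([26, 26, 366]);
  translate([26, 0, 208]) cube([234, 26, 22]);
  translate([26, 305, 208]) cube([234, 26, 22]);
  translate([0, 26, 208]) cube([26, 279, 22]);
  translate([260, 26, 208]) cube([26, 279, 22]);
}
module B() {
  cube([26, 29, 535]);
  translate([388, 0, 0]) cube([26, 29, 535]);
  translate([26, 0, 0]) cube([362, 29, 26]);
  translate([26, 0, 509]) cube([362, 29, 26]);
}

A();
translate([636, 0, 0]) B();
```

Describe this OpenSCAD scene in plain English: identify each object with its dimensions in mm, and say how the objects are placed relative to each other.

A is a four-legged stool. The seat is 286×331 mm, 26 mm thick, top at z = 392 mm. It stands on four square legs, each 26×26 mm in cross-section, from z = 0 to the seat underside, each flush with a corner of the seat. Four stretchers, 26 mm wide and 22 mm tall, connect adjacent legs with their undersides at z = 208 mm, each running between the inner faces of the legs it joins and aligned with the legs' outer faces on the other axis.

B is a picture frame with a 362×483 mm rectangular opening (x by z) and a uniform 26 mm border on every side. Frame depth is 29 mm along y. It is built from two vertical stiles running the full outside height and two horizontal rails spanning the gap between the stiles.

The picture frame is on the floor beside the stool on its +x side.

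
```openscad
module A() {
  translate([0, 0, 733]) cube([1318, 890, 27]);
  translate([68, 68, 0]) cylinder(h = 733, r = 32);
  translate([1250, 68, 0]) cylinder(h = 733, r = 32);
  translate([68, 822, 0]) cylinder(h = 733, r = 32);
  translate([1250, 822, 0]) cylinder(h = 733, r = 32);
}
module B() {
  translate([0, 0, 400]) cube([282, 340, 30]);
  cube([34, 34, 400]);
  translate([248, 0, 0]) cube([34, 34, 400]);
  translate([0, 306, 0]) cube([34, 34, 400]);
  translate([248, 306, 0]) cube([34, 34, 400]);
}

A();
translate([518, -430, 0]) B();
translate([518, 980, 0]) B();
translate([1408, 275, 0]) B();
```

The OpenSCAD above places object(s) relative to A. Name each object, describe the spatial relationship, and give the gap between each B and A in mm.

A is a table. B is a stool. Three stools sit around the table at the −y, +y, +x sides. The gap between each stool and the table is 90 mm.

Each stool's nearest face is 90 mm from the table's bounding box.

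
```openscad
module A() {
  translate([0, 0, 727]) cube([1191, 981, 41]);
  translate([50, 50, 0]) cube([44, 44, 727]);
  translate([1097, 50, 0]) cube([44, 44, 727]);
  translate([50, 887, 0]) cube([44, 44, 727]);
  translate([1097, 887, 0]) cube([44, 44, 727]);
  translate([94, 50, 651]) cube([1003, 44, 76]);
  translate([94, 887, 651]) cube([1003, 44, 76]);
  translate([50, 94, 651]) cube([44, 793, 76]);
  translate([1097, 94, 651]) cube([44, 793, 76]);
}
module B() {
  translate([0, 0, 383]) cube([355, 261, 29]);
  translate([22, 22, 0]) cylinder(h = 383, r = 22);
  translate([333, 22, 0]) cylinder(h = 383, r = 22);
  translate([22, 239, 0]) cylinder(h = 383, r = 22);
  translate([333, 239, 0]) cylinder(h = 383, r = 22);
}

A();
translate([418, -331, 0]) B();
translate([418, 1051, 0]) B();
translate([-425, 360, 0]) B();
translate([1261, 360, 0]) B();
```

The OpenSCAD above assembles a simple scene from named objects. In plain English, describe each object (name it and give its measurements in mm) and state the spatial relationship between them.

A is a rectangular dining table. The top is 1191×981×41 mm with its upper surface at z = 768 mm. It stands on four 44×44 mm square legs, each inset 50 mm from the nearest pair of top edges, running from the floor to the underside of the top. Four apron rails, 44 mm thick and 76 mm tall, run between adjacent legs with their top edges flush with the underside of the top and their outer faces flush with the legs' outer faces.

B is a simple wooden stool: a rectangular seat 355 mm (x) by 261 mm (y), 29 mm thick, top face at z = 412 mm, on four round legs, each 44 mm in diameter. The legs rest on z = 0, each leg's axis is inset half a diameter from the nearest pair of seat edges (so the leg's bounding box is flush with the corner).

Four stools sit around the table at the −y, +y, −x, +x sides.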